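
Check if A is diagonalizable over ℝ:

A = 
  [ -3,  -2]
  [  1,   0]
Yes

tr(A) = -3, det(A) = 2
Characteristic polynomial: λ² - tr(A)λ + det(A) = λ² + 3λ + 2
λ² + 3λ + 2 = (λ + 2)(λ + 1)
Eigenvalues: -1, -2
λ=-2: alg. mult. = 1, geom. mult. = 2 - rank(A - (-2)I) = 2 - 1 = 1
λ=-1: alg. mult. = 1, geom. mult. = 2 - rank(A - (-1)I) = 2 - 1 = 1
Sum of geometric multiplicities equals n, so A has n independent eigenvectors.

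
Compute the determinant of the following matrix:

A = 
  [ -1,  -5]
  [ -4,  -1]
For a 2×2 matrix, det = ad - bc = (-1)(-1) - (-5)(-4) = -19

det(A) = -19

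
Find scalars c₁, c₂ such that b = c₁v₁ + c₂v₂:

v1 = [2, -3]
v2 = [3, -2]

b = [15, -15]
c1 = 3, c2 = 3

b = 3·v1 + 3·v2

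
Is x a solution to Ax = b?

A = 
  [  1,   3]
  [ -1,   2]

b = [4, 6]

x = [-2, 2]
Yes

Ax = [4, 6] = b ✓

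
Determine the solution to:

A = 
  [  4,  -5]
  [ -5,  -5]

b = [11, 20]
Row reduce the augmented matrix [A|b]:
R2 → R2 + (5/4)·R1
REF = 
  [    4,    -5,    11]
  [    0, -45/4, 135/4]

Back-substitution:
x₂ = (135/4) / (-45/4) = -3
x₁ = (11 - (-5)(-3)) / 4 = -1

x = [-1, -3]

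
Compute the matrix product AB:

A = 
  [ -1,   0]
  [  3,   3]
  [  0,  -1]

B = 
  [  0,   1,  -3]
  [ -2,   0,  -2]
A is 3×2 and B is 2×3, so AB is 3×3. Each entry is (row of A)·(column of B):
AB[1,1] = (-1)(0) + (0)(-2) = 0
AB[1,2] = (-1)(1) + (0)(0) = -1
AB[1,3] = (-1)(-3) + (0)(-2) = 3
AB[2,1] = (3)(0) + (3)(-2) = -6
AB[2,2] = (3)(1) + (3)(0) = 3
AB[2,3] = (3)(-3) + (3)(-2) = -15
AB[3,1] = (0)(0) + (-1)(-2) = 2
AB[3,2] = (0)(1) + (-1)(0) = 0
AB[3,3] = (0)(-3) + (-1)(-2) = 2

AB = 
  [  0,  -1,   3]
  [ -6,   3, -15]
  [  2,   0,   2]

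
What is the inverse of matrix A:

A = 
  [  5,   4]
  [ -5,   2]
det(A) = (5)(2) - (4)(-5) = 30
For a 2×2 matrix, A⁻¹ = (1/det(A)) · [[d, -b], [-c, a]]
    = (1/30) · [[2, -4], [5, 5]]

A⁻¹ = 
  [ 1/15, -2/15]
  [  1/6,   1/6]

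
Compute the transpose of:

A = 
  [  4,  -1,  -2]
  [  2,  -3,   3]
Aᵀ = 
  [  4,   2]
  [ -1,  -3]
  [ -2,   3]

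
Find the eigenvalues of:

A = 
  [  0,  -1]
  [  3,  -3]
tr(A) = -3, det(A) = 3
Characteristic polynomial: λ² - tr(A)λ + det(A) = λ² + 3λ + 3
λ² + 3λ + 3 = 0  ⇒  λ = (-3 ± √((3)² - 4·(3)))/2 = (-3 ± √(-3))/2
  = (-3 + i√3)/2,  (-3 - i√3)/2

λ = (-3 + i√3)/2, (-3 - i√3)/2  (≈ -1.5 + 0.866i, -1.5 - 0.866i)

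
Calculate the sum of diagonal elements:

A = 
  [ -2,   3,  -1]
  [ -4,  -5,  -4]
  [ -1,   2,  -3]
-10

tr(A) = -2 + -5 + -3 = -10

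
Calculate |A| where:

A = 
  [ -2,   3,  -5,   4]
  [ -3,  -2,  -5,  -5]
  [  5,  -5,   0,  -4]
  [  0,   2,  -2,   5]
-214

Cofactor expansion along row 1: det(A) = a₁₁M₁₁ - a₁₂M₁₂ + a₁₃M₁₃ - a₁₄M₁₄

M₁₁ = det[[-2, -5, -5]; [-5, 0, -4]; [2, -2, 5]]
  = (-2)·((0)(5) - (-4)(-2)) - (-5)·((-5)(5) - (-4)(2)) + (-5)·((-5)(-2) - (0)(2))
  = (-2)(-8) - (-5)(-17) + (-5)(10)
  = -119
M₁₂ = det[[-3, -5, -5]; [5, 0, -4]; [0, -2, 5]]
  = (-3)·((0)(5) - (-4)(-2)) - (-5)·((5)(5) - (-4)(0)) + (-5)·((5)(-2) - (0)(0))
  = (-3)(-8) - (-5)(25) + (-5)(-10)
  = 199
M₁₃ = det[[-3, -2, -5]; [5, -5, -4]; [0, 2, 5]]
  = (-3)·((-5)(5) - (-4)(2)) - (-2)·((5)(5) - (-4)(0)) + (-5)·((5)(2) - (-5)(0))
  = (-3)(-17) - (-2)(25) + (-5)(10)
  = 51
M₁₄ = det[[-3, -2, -5]; [5, -5, 0]; [0, 2, -2]]
  = (-3)·((-5)(-2) - (0)(2)) - (-2)·((5)(-2) - (0)(0)) + (-5)·((5)(2) - (-5)(0))
  = (-3)(10) - (-2)(-10) + (-5)(10)
  = -100

det(A) = (-2)(-119) - (3)(199) + (-5)(51) - (4)(-100) = -214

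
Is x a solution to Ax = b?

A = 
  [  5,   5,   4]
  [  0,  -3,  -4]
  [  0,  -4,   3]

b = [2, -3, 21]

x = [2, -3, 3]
No

Ax = [7, -3, 21] ≠ b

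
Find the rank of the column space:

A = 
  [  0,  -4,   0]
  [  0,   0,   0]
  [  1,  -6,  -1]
Row reduce:
Swap R1 ↔ R3
Swap R2 ↔ R3
REF = 
  [  1,  -6,  -1]
  [  0,  -4,   0]
  [  0,   0,   0]
Pivot columns: 1, 2 → 2 pivots.
dim(Col(A)) = number of pivot columns = 2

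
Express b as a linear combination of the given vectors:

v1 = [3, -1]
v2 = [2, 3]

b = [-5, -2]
c1 = -1, c2 = -1

b = -1·v1 + -1·v2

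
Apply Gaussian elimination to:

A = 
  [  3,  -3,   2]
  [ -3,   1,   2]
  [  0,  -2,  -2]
Row operations:
R2 → R2 + (1)·R1
R3 → R3 - (1)·R2

Resulting echelon form:
REF = 
  [  3,  -3,   2]
  [  0,  -2,   4]
  [  0,   0,  -6]

Rank = 3 (number of non-zero pivot rows).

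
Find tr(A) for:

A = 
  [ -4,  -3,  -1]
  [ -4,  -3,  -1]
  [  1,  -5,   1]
-6

tr(A) = -4 + -3 + 1 = -6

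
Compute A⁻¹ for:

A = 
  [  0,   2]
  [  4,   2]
det(A) = (0)(2) - (2)(4) = -8
For a 2×2 matrix, A⁻¹ = (1/det(A)) · [[d, -b], [-c, a]]
    = (-1/8) · [[2, -2], [-4, 0]]

A⁻¹ = 
  [-1/4,  1/4]
  [ 1/2,    0]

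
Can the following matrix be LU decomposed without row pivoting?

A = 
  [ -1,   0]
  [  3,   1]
Yes.
A[1,1] = -1 ≠ 0, so Gaussian elimination proceeds without a row swap: multiplier ℓ₂₁ = (3)/(-1) = -3, and U[2,2] = 1 - (-3)(0) = 1.
L = 
  [  1,   0]
  [ -3,   1]
U = 
  [ -1,   0]
  [  0,   1]
Check row 2 of LU: [(-3)(-1), (-3)(0) + 1] = [3, 1] = row 2 of A ✓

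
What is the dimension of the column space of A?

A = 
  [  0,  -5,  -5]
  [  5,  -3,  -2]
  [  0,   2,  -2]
dim(Col(A)) = 3

Row reduce:
Swap R1 ↔ R2
R3 → R3 + (2/5)·R2
REF = 
  [  5,  -3,  -2]
  [  0,  -5,  -5]
  [  0,   0,  -4]
Pivot columns: 1, 2, 3 → 3 pivots.
dim(Col(A)) = number of pivot columns = 3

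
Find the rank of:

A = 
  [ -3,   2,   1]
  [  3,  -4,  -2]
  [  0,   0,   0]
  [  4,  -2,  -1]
rank(A) = 2

Row reduce:
R2 → R2 + (1)·R1
R4 → R4 + (4/3)·R1
R4 → R4 + (1/3)·R2
REF = 
  [ -3,   2,   1]
  [  0,  -2,  -1]
  [  0,   0,   0]
  [  0,   0,   0]
Pivot columns: 1, 2 → 2 pivots.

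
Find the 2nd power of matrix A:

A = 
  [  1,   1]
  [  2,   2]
A² = A·A:
A²[1,1] = (1)(1) + (1)(2) = 3
A²[1,2] = (1)(1) + (1)(2) = 3
A²[2,1] = (2)(1) + (2)(2) = 6
A²[2,2] = (2)(1) + (2)(2) = 6
A² = 
  [  3,   3]
  [  6,   6]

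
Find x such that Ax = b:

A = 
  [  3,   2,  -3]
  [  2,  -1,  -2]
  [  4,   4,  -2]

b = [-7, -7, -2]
Row reduce the augmented matrix [A|b]:
R2 → R2 - (2/3)·R1
R3 → R3 - (4/3)·R1
R3 → R3 + (4/7)·R2
REF = 
  [   3,    2,   -3,   -7]
  [   0, -7/3,    0, -7/3]
  [   0,    0,    2,    6]

Back-substitution:
x₃ = 6 / 2 = 3
x₂ = (-7/3 - (0)(3)) / (-7/3) = 1
x₁ = (-7 - (2)(1) - (-3)(3)) / 3 = 0

x = [0, 1, 3]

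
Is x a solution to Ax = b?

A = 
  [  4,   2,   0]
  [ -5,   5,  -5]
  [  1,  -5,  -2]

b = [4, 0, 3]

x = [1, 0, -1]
Yes

Ax = [4, 0, 3] = b ✓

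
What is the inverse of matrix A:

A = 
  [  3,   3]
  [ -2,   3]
det(A) = (3)(3) - (3)(-2) = 15
For a 2×2 matrix, A⁻¹ = (1/det(A)) · [[d, -b], [-c, a]]
    = (1/15) · [[3, -3], [2, 3]]

A⁻¹ = 
  [ 1/5, -1/5]
  [2/15,  1/5]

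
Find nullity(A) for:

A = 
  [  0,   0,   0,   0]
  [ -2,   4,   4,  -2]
nullity(A) = 3

Row reduce:
Swap R1 ↔ R2
REF = 
  [ -2,   4,   4,  -2]
  [  0,   0,   0,   0]
Pivot columns: 1 → 1 pivot.
rank(A) = 1, so nullity(A) = 4 - 1 = 3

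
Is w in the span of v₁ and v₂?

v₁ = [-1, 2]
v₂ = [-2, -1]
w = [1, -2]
Yes

Form the augmented matrix and row-reduce:
[v₁|v₂|w] = 
  [ -1,  -2,   1]
  [  2,  -1,  -2]
R2 → R2 + (2)·R1
REF = 
  [ -1,  -2,   1]
  [  0,  -5,   0]

No row of the form [0 0 | nonzero], so the system is consistent. Back-substitution gives c₁ = -1, c₂ = 0: w = (-1)·v₁ + (0)·v₂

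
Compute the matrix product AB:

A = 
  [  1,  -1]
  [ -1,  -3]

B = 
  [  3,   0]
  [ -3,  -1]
AB = 
  [  6,   1]
  [  6,   3]

A is 2×2 and B is 2×2, so AB is 2×2. Each entry is (row of A)·(column of B):
AB[1,1] = (1)(3) + (-1)(-3) = 6
AB[1,2] = (1)(0) + (-1)(-1) = 1
AB[2,1] = (-1)(3) + (-3)(-3) = 6
AB[2,2] = (-1)(0) + (-3)(-1) = 3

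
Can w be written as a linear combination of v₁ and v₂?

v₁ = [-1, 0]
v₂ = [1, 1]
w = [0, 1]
Yes

Form the augmented matrix and row-reduce:
[v₁|v₂|w] = 
  [ -1,   1,   0]
  [  0,   1,   1]
(already in echelon form — no row operations needed)

No row of the form [0 0 | nonzero], so the system is consistent. Back-substitution gives c₁ = 1, c₂ = 1: w = (1)·v₁ + (1)·v₂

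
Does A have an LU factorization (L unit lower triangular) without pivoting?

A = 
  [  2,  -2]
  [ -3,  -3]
Yes.
A[1,1] = 2 ≠ 0, so Gaussian elimination proceeds without a row swap: multiplier ℓ₂₁ = (-3)/(2) = -3/2, and U[2,2] = -3 - (-3/2)(-2) = -6.
L = 
  [   1,    0]
  [-3/2,    1]
U = 
  [  2,  -2]
  [  0,  -6]
Check row 2 of LU: [(-3/2)(2), (-3/2)(-2) + (-6)] = [-3, -3] = row 2 of A ✓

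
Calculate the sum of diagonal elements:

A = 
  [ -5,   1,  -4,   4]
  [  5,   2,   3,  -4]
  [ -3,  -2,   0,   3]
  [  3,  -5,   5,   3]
0

tr(A) = -5 + 2 + 0 + 3 = 0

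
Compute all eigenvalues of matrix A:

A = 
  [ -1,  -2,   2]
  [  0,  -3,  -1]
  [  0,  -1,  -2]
λ = -1, (-5 + √5)/2, (-5 - √5)/2  (≈ -1, -1.382, -3.618)

Characteristic polynomial: det(λI - A) = λ³ + 6λ² + 10λ + 5
Testing integer divisors of the constant term: p(-1) = 0, so (λ + 1) is a factor:
p(λ) = (λ + 1)(λ² + 5λ + 5)
λ² + 5λ + 5 = 0  ⇒  λ = (-5 ± √((5)² - 4·(5)))/2 = (-5 ± √(5))/2
  = (-5 + √5)/2,  (-5 - √5)/2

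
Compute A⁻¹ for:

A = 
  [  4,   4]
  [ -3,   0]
det(A) = (4)(0) - (4)(-3) = 12
For a 2×2 matrix, A⁻¹ = (1/det(A)) · [[d, -b], [-c, a]]
    = (1/12) · [[0, -4], [3, 4]]

A⁻¹ = 
  [   0, -1/3]
  [ 1/4,  1/3]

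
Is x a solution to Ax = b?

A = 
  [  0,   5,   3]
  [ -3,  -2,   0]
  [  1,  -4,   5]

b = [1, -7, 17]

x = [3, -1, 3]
No

Ax = [4, -7, 22] ≠ b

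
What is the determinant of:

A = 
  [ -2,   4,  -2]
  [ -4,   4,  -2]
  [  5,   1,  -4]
-28

Cofactor expansion along row 1:
det(A) = (-2)·((4)(-4) - (-2)(1)) - (4)·((-4)(-4) - (-2)(5)) + (-2)·((-4)(1) - (4)(5))
  = (-2)(-14) - (4)(26) + (-2)(-24)
  = -28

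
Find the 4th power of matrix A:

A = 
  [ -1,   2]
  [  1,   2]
A^4 = 
  [ 11,  18]
  [  9,  38]

A² = A·A:
A²[1,1] = (-1)(-1) + (2)(1) = 3
A²[1,2] = (-1)(2) + (2)(2) = 2
A²[2,1] = (1)(-1) + (2)(1) = 1
A²[2,2] = (1)(2) + (2)(2) = 6
A² = 
  [  3,   2]
  [  1,   6]

A^3 = A^2·A:
A^3[1,1] = (3)(-1) + (2)(1) = -1
A^3[1,2] = (3)(2) + (2)(2) = 10
A^3[2,1] = (1)(-1) + (6)(1) = 5
A^3[2,2] = (1)(2) + (6)(2) = 14
A^3 = 
  [ -1,  10]
  [  5,  14]

A^4 = A^3·A:
A^4[1,1] = (-1)(-1) + (10)(1) = 11
A^4[1,2] = (-1)(2) + (10)(2) = 18
A^4[2,1] = (5)(-1) + (14)(1) = 9
A^4[2,2] = (5)(2) + (14)(2) = 38
A^4 = 
  [ 11,  18]
  [  9,  38]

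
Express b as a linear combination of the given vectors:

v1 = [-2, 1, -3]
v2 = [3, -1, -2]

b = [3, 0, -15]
c1 = 3, c2 = 3

b = 3·v1 + 3·v2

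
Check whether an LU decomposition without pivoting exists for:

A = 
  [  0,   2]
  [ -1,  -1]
No.
A[1,1] = 0 but A[2,1] = -1 ≠ 0. Any LU with L unit lower triangular has (LU)[1,1] = U[1,1] and (LU)[2,1] = L[2,1]·U[1,1]; matching A forces U[1,1] = 0, which then forces (LU)[2,1] = 0 ≠ -1. A row swap (pivoting) is required.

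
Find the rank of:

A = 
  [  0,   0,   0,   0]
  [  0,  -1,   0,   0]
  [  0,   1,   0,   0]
rank(A) = 1

Row reduce:
Swap R1 ↔ R2
R3 → R3 + (1)·R1
REF = 
  [  0,  -1,   0,   0]
  [  0,   0,   0,   0]
  [  0,   0,   0,   0]
Pivot columns: 2 → 1 pivot.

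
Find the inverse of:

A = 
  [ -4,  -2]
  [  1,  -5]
det(A) = (-4)(-5) - (-2)(1) = 22
For a 2×2 matrix, A⁻¹ = (1/det(A)) · [[d, -b], [-c, a]]
    = (1/22) · [[-5, 2], [-1, -4]]

A⁻¹ = 
  [-5/22,  1/11]
  [-1/22, -2/11]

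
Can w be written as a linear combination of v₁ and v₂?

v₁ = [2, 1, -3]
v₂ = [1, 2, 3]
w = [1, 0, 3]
No

Form the augmented matrix and row-reduce:
[v₁|v₂|w] = 
  [  2,   1,   1]
  [  1,   2,   0]
  [ -3,   3,   3]
R2 → R2 - (1/2)·R1
R3 → R3 + (3/2)·R1
R3 → R3 - (3)·R2
REF = 
  [   2,    1,    1]
  [   0,  3/2, -1/2]
  [   0,    0,    6]

Row 3 reads [0 0 | 6], i.e. 0 = 6, so the system is inconsistent and w ∉ span{v₁, v₂}.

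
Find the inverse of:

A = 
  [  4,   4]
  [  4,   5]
det(A) = (4)(5) - (4)(4) = 4
For a 2×2 matrix, A⁻¹ = (1/det(A)) · [[d, -b], [-c, a]]
    = (1/4) · [[5, -4], [-4, 4]]

A⁻¹ = 
  [5/4,  -1]
  [ -1,   1]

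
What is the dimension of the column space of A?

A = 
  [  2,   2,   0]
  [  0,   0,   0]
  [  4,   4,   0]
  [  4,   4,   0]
Row reduce:
R3 → R3 - (2)·R1
R4 → R4 - (2)·R1
REF = 
  [  2,   2,   0]
  [  0,   0,   0]
  [  0,   0,   0]
  [  0,   0,   0]
Pivot columns: 1 → 1 pivot.
dim(Col(A)) = number of pivot columns = 1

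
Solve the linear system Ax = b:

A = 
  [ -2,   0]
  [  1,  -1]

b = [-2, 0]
x = [1, 1]

Row reduce the augmented matrix [A|b]:
R2 → R2 + (1/2)·R1
REF = 
  [ -2,   0,  -2]
  [  0,  -1,  -1]

Back-substitution:
x₂ = (-1) / (-1) = 1
x₁ = (-2 - (0)(1)) / (-2) = 1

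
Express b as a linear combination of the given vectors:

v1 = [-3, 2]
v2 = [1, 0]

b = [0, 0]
c1 = 0, c2 = 0

b = 0·v1 + 0·v2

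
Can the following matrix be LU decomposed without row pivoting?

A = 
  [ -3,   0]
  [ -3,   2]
Yes.
A[1,1] = -3 ≠ 0, so Gaussian elimination proceeds without a row swap: multiplier ℓ₂₁ = (-3)/(-3) = 1, and U[2,2] = 2 - (1)(0) = 2.
L = 
  [  1,   0]
  [  1,   1]
U = 
  [ -3,   0]
  [  0,   2]
Check row 2 of LU: [(1)(-3), (1)(0) + 2] = [-3, 2] = row 2 of A ✓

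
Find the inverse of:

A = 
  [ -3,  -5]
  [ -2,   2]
det(A) = (-3)(2) - (-5)(-2) = -16
For a 2×2 matrix, A⁻¹ = (1/det(A)) · [[d, -b], [-c, a]]
    = (-1/16) · [[2, 5], [2, -3]]

A⁻¹ = 
  [ -1/8, -5/16]
  [ -1/8,  3/16]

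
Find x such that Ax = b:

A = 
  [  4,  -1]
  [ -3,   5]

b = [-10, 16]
Row reduce the augmented matrix [A|b]:
R2 → R2 + (3/4)·R1
REF = 
  [   4,   -1,  -10]
  [   0, 17/4, 17/2]

Back-substitution:
x₂ = (17/2) / (17/4) = 2
x₁ = (-10 - (-1)(2)) / 4 = -2

x = [-2, 2]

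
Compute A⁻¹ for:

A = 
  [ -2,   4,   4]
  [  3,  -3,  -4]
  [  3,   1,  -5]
det(A) = (-2)·((-3)(-5) - (-4)(1)) - (4)·((3)(-5) - (-4)(3)) + (4)·((3)(1) - (-3)(3))
  = (-2)(19) - (4)(-3) + (4)(12)
  = 22
det(A) = 22 ≠ 0, so A is invertible.

Cofactors Cᵢⱼ = (-1)ⁱ⁺ʲ·Mᵢⱼ:
C = 
  [ 19,   3,  12]
  [ 24,  -2,  14]
  [ -4,   4,  -6]

adj(A) = Cᵀ:
adj(A) = 
  [ 19,  24,  -4]
  [  3,  -2,   4]
  [ 12,  14,  -6]

A⁻¹ = (1/22) · adj(A):
A⁻¹ = 
  [19/22, 12/11, -2/11]
  [ 3/22, -1/11,  2/11]
  [ 6/11,  7/11, -3/11]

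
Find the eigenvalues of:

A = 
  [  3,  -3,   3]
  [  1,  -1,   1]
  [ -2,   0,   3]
Characteristic polynomial: det(λI - A) = λ³ - 5λ² + 12λ
The constant term is 0, so λ = 0 is a root: p(λ) = λ(λ² - 5λ + 12)
λ² - 5λ + 12 = 0  ⇒  λ = (5 ± √((-5)² - 4·(12)))/2 = (5 ± √(-23))/2
  = (5 + i√23)/2,  (5 - i√23)/2

λ = 0, (5 + i√23)/2, (5 - i√23)/2  (≈ 0, 2.5 + 2.398i, 2.5 - 2.398i)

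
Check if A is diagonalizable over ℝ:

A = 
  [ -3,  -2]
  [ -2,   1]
Yes

tr(A) = -2, det(A) = -7
Characteristic polynomial: λ² - tr(A)λ + det(A) = λ² + 2λ - 7
λ² + 2λ - 7 = 0  ⇒  λ = (-2 ± √((2)² - 4·(-7)))/2 = (-2 ± √(32))/2
  = -1 + 2√2,  -1 - 2√2
Eigenvalues: -1 + 2√2, -1 - 2√2  (≈ 1.828, -3.828)
The two irrational eigenvalues are distinct (simple), so each has alg. mult. = geom. mult. = 1.
Sum of geometric multiplicities equals n, so A has n independent eigenvectors.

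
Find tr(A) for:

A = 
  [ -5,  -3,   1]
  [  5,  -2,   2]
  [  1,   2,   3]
-4

tr(A) = -5 + -2 + 3 = -4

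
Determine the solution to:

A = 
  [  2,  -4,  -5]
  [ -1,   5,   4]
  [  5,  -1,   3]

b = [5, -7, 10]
x = [1, -2, 1]

Row reduce the augmented matrix [A|b]:
R2 → R2 + (1/2)·R1
R3 → R3 - (5/2)·R1
R3 → R3 - (3)·R2
REF = 
  [   2,   -4,   -5,    5]
  [   0,    3,  3/2, -9/2]
  [   0,    0,   11,   11]

Back-substitution:
x₃ = 11 / 11 = 1
x₂ = (-9/2 - (3/2)(1)) / 3 = -2
x₁ = (5 - (-4)(-2) - (-5)(1)) / 2 = 1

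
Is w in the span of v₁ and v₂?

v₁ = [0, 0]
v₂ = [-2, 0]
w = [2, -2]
No

Form the augmented matrix and row-reduce:
[v₁|v₂|w] = 
  [  0,  -2,   2]
  [  0,   0,  -2]
(already in echelon form — no row operations needed)

Row 2 reads [0 0 | -2], i.e. 0 = -2, so the system is inconsistent and w ∉ span{v₁, v₂}.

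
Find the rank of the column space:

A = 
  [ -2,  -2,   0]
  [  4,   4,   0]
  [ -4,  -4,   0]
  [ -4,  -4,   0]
Row reduce:
R2 → R2 + (2)·R1
R3 → R3 - (2)·R1
R4 → R4 - (2)·R1
REF = 
  [ -2,  -2,   0]
  [  0,   0,   0]
  [  0,   0,   0]
  [  0,   0,   0]
Pivot columns: 1 → 1 pivot.
dim(Col(A)) = number of pivot columns = 1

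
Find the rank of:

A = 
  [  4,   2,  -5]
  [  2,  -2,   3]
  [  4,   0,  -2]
Row reduce:
R2 → R2 - (1/2)·R1
R3 → R3 - (1)·R1
R3 → R3 - (2/3)·R2
REF = 
  [   4,    2,   -5]
  [   0,   -3, 11/2]
  [   0,    0, -2/3]
Pivot columns: 1, 2, 3 → 3 pivots.

rank(A) = 3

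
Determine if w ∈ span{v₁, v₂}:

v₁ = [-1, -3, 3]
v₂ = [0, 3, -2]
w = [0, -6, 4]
Yes

Form the augmented matrix and row-reduce:
[v₁|v₂|w] = 
  [ -1,   0,   0]
  [ -3,   3,  -6]
  [  3,  -2,   4]
R2 → R2 - (3)·R1
R3 → R3 + (3)·R1
R3 → R3 + (2/3)·R2
REF = 
  [ -1,   0,   0]
  [  0,   3,  -6]
  [  0,   0,   0]

No row of the form [0 0 | nonzero], so the system is consistent. Back-substitution gives c₁ = 0, c₂ = -2: w = (0)·v₁ + (-2)·v₂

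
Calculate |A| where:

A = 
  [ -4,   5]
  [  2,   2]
For a 2×2 matrix, det = ad - bc = (-4)(2) - (5)(2) = -18

det(A) = -18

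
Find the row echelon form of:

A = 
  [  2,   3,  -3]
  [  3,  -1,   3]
Row operations:
R2 → R2 - (3/2)·R1

Resulting echelon form:
REF = 
  [    2,     3,    -3]
  [    0, -11/2,  15/2]

Rank = 2 (number of non-zero pivot rows).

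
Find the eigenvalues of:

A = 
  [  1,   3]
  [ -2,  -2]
λ = (-1 + i√15)/2, (-1 - i√15)/2  (≈ -0.5 + 1.936i, -0.5 - 1.936i)

tr(A) = -1, det(A) = 4
Characteristic polynomial: λ² - tr(A)λ + det(A) = λ² + λ + 4
λ² + λ + 4 = 0  ⇒  λ = (-1 ± √((1)² - 4·(4)))/2 = (-1 ± √(-15))/2
  = (-1 + i√15)/2,  (-1 - i√15)/2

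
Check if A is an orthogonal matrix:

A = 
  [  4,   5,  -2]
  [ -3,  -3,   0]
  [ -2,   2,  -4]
No

AᵀA = 
  [ 29,  25,   0]
  [ 25,  38, -18]
  [  0, -18,  20]
≠ I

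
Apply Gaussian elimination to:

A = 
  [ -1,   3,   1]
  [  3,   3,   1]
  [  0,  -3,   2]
Row operations:
R2 → R2 + (3)·R1
R3 → R3 + (1/4)·R2

Resulting echelon form:
REF = 
  [ -1,   3,   1]
  [  0,  12,   4]
  [  0,   0,   3]

Rank = 3 (number of non-zero pivot rows).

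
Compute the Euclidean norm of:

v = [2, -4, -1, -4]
6.083

||v||₂ = √((2)² + (-4)² + (-1)² + (-4)²) = √37 = 6.083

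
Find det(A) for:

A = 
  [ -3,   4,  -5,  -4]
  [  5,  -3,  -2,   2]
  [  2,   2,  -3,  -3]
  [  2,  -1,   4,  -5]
432

Cofactor expansion along row 1: det(A) = a₁₁M₁₁ - a₁₂M₁₂ + a₁₃M₁₃ - a₁₄M₁₄

M₁₁ = det[[-3, -2, 2]; [2, -3, -3]; [-1, 4, -5]]
  = (-3)·((-3)(-5) - (-3)(4)) - (-2)·((2)(-5) - (-3)(-1)) + (2)·((2)(4) - (-3)(-1))
  = (-3)(27) - (-2)(-13) + (2)(5)
  = -97
M₁₂ = det[[5, -2, 2]; [2, -3, -3]; [2, 4, -5]]
  = (5)·((-3)(-5) - (-3)(4)) - (-2)·((2)(-5) - (-3)(2)) + (2)·((2)(4) - (-3)(2))
  = (5)(27) - (-2)(-4) + (2)(14)
  = 155
M₁₃ = det[[5, -3, 2]; [2, 2, -3]; [2, -1, -5]]
  = (5)·((2)(-5) - (-3)(-1)) - (-3)·((2)(-5) - (-3)(2)) + (2)·((2)(-1) - (2)(2))
  = (5)(-13) - (-3)(-4) + (2)(-6)
  = -89
M₁₄ = det[[5, -3, -2]; [2, 2, -3]; [2, -1, 4]]
  = (5)·((2)(4) - (-3)(-1)) - (-3)·((2)(4) - (-3)(2)) + (-2)·((2)(-1) - (2)(2))
  = (5)(5) - (-3)(14) + (-2)(-6)
  = 79

det(A) = (-3)(-97) - (4)(155) + (-5)(-89) - (-4)(79) = 432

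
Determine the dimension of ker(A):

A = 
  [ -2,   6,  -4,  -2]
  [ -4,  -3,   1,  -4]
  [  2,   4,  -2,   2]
nullity(A) = 2

Row reduce:
R2 → R2 - (2)·R1
R3 → R3 + (1)·R1
R3 → R3 + (2/3)·R2
REF = 
  [ -2,   6,  -4,  -2]
  [  0, -15,   9,   0]
  [  0,   0,   0,   0]
Pivot columns: 1, 2 → 2 pivots.
rank(A) = 2, so nullity(A) = 4 - 2 = 2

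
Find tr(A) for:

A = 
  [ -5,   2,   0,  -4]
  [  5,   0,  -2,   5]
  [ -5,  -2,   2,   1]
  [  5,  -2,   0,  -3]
-6

tr(A) = -5 + 0 + 2 + -3 = -6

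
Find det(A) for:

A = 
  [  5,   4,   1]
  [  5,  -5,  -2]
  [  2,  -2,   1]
Cofactor expansion along row 1:
det(A) = (5)·((-5)(1) - (-2)(-2)) - (4)·((5)(1) - (-2)(2)) + (1)·((5)(-2) - (-5)(2))
  = (5)(-9) - (4)(9) + (1)(0)
  = -81

det(A) = -81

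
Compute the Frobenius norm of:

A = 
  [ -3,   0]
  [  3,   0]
||A||_F = 4.243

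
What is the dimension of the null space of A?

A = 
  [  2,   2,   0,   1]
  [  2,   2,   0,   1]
nullity(A) = 3

Row reduce:
R2 → R2 - (1)·R1
REF = 
  [  2,   2,   0,   1]
  [  0,   0,   0,   0]
Pivot columns: 1 → 1 pivot.
rank(A) = 1, so nullity(A) = 4 - 1 = 3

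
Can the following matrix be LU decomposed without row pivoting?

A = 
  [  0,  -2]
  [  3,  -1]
No.
A[1,1] = 0 but A[2,1] = 3 ≠ 0. Any LU with L unit lower triangular has (LU)[1,1] = U[1,1] and (LU)[2,1] = L[2,1]·U[1,1]; matching A forces U[1,1] = 0, which then forces (LU)[2,1] = 0 ≠ 3. A row swap (pivoting) is required.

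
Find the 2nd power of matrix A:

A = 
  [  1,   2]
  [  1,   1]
A² = A·A:
A²[1,1] = (1)(1) + (2)(1) = 3
A²[1,2] = (1)(2) + (2)(1) = 4
A²[2,1] = (1)(1) + (1)(1) = 2
A²[2,2] = (1)(2) + (1)(1) = 3
A² = 
  [  3,   4]
  [  2,   3]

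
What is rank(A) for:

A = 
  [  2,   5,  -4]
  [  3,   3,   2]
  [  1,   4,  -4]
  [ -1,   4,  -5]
rank(A) = 3

Row reduce:
R2 → R2 - (3/2)·R1
R3 → R3 - (1/2)·R1
R4 → R4 + (1/2)·R1
R3 → R3 + (1/3)·R2
R4 → R4 + (13/9)·R2
R4 → R4 - (41/6)·R3
REF = 
  [   2,    5,   -4]
  [   0, -9/2,    8]
  [   0,    0,  2/3]
  [   0,    0,    0]
Pivot columns: 1, 2, 3 → 3 pivots.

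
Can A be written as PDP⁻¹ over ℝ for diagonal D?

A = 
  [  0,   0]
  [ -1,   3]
Yes

tr(A) = 3, det(A) = 0
Characteristic polynomial: λ² - tr(A)λ + det(A) = λ² - 3λ
λ² - 3λ = λ(λ - 3)
Eigenvalues: 3, 0
λ=0: alg. mult. = 1, geom. mult. = 2 - rank(A - (0)I) = 2 - 1 = 1
λ=3: alg. mult. = 1, geom. mult. = 2 - rank(A - (3)I) = 2 - 1 = 1
Sum of geometric multiplicities equals n, so A has n independent eigenvectors.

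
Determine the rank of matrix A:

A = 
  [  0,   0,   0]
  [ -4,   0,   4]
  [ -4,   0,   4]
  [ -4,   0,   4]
rank(A) = 1

Row reduce:
Swap R1 ↔ R2
R3 → R3 - (1)·R1
R4 → R4 - (1)·R1
REF = 
  [ -4,   0,   4]
  [  0,   0,   0]
  [  0,   0,   0]
  [  0,   0,   0]
Pivot columns: 1 → 1 pivot.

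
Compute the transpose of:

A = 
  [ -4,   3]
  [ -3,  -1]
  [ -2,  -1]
Aᵀ = 
  [ -4,  -3,  -2]
  [  3,  -1,  -1]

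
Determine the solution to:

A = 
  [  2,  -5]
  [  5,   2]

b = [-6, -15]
x = [-3, 0]

Row reduce the augmented matrix [A|b]:
R2 → R2 - (5/2)·R1
REF = 
  [   2,   -5,   -6]
  [   0, 29/2,    0]

Back-substitution:
x₂ = 0 / (29/2) = 0
x₁ = (-6 - (-5)(0)) / 2 = -3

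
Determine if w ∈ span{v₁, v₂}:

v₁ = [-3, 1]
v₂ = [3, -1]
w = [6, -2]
Yes

Form the augmented matrix and row-reduce:
[v₁|v₂|w] = 
  [ -3,   3,   6]
  [  1,  -1,  -2]
R2 → R2 + (1/3)·R1
REF = 
  [ -3,   3,   6]
  [  0,   0,   0]

No row of the form [0 0 | nonzero], so the system is consistent. Back-substitution gives c₁ = -2, c₂ = 0: w = (-2)·v₁ + (0)·v₂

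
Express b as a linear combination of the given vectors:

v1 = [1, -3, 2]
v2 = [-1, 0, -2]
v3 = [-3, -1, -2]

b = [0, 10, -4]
c1 = -3, c2 = 0, c3 = -1

b = -3·v1 + 0·v2 + -1·v3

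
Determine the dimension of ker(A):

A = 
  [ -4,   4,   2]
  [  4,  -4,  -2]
nullity(A) = 2

Row reduce:
R2 → R2 + (1)·R1
REF = 
  [ -4,   4,   2]
  [  0,   0,   0]
Pivot columns: 1 → 1 pivot.
rank(A) = 1, so nullity(A) = 3 - 1 = 2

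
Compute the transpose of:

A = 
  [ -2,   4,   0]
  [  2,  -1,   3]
Aᵀ = 
  [ -2,   2]
  [  4,  -1]
  [  0,   3]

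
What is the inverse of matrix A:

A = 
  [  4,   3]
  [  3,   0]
det(A) = (4)(0) - (3)(3) = -9
For a 2×2 matrix, A⁻¹ = (1/det(A)) · [[d, -b], [-c, a]]
    = (-1/9) · [[0, -3], [-3, 4]]

A⁻¹ = 
  [   0,  1/3]
  [ 1/3, -4/9]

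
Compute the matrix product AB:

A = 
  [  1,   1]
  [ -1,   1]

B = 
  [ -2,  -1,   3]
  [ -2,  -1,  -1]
AB = 
  [ -4,  -2,   2]
  [  0,   0,  -4]

A is 2×2 and B is 2×3, so AB is 2×3. Each entry is (row of A)·(column of B):
AB[1,1] = (1)(-2) + (1)(-2) = -4
AB[1,2] = (1)(-1) + (1)(-1) = -2
AB[1,3] = (1)(3) + (1)(-1) = 2
AB[2,1] = (-1)(-2) + (1)(-2) = 0
AB[2,2] = (-1)(-1) + (1)(-1) = 0
AB[2,3] = (-1)(3) + (1)(-1) = -4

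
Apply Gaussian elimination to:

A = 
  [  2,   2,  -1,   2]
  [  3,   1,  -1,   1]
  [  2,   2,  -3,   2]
Row operations:
R2 → R2 - (3/2)·R1
R3 → R3 - (1)·R1

Resulting echelon form:
REF = 
  [  2,   2,  -1,   2]
  [  0,  -2, 1/2,  -2]
  [  0,   0,  -2,   0]

Rank = 3 (number of non-zero pivot rows).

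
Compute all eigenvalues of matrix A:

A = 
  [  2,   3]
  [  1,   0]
λ = 3, -1

tr(A) = 2, det(A) = -3
Characteristic polynomial: λ² - tr(A)λ + det(A) = λ² - 2λ - 3
λ² - 2λ - 3 = (λ + 1)(λ - 3)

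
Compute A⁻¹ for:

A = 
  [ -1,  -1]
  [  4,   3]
det(A) = (-1)(3) - (-1)(4) = 1
For a 2×2 matrix, A⁻¹ = (1/det(A)) · [[d, -b], [-c, a]]
    = (1) · [[3, 1], [-4, -1]]

A⁻¹ = 
  [  3,   1]
  [ -4,  -1]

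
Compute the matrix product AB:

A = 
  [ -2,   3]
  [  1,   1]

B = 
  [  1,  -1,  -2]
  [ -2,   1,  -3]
AB = 
  [ -8,   5,  -5]
  [ -1,   0,  -5]

A is 2×2 and B is 2×3, so AB is 2×3. Each entry is (row of A)·(column of B):
AB[1,1] = (-2)(1) + (3)(-2) = -8
AB[1,2] = (-2)(-1) + (3)(1) = 5
AB[1,3] = (-2)(-2) + (3)(-3) = -5
AB[2,1] = (1)(1) + (1)(-2) = -1
AB[2,2] = (1)(-1) + (1)(1) = 0
AB[2,3] = (1)(-2) + (1)(-3) = -5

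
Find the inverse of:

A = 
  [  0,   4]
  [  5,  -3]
det(A) = (0)(-3) - (4)(5) = -20
For a 2×2 matrix, A⁻¹ = (1/det(A)) · [[d, -b], [-c, a]]
    = (-1/20) · [[-3, -4], [-5, 0]]

A⁻¹ = 
  [3/20,  1/5]
  [ 1/4,    0]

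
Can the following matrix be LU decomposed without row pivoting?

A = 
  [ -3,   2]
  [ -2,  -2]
Yes.
A[1,1] = -3 ≠ 0, so Gaussian elimination proceeds without a row swap: multiplier ℓ₂₁ = (-2)/(-3) = 2/3, and U[2,2] = -2 - (2/3)(2) = -10/3.
L = 
  [  1,   0]
  [2/3,   1]
U = 
  [   -3,     2]
  [    0, -10/3]
Check row 2 of LU: [(2/3)(-3), (2/3)(2) + (-10/3)] = [-2, -2] = row 2 of A ✓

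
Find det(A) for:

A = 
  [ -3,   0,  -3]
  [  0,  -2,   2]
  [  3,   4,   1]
Cofactor expansion along row 1:
det(A) = (-3)·((-2)(1) - (2)(4)) - (0)·((0)(1) - (2)(3)) + (-3)·((0)(4) - (-2)(3))
  = (-3)(-10) - (0)(-6) + (-3)(6)
  = 12

det(A) = 12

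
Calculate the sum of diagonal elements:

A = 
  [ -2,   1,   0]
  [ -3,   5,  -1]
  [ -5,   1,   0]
3

tr(A) = -2 + 5 + 0 = 3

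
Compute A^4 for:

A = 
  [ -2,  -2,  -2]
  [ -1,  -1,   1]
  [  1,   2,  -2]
A^4 = 
  [-12, -30,  46]
  [ 42,  41,  15]
  [-80, -84, -12]

A² = A·A:
A²[1,1] = (-2)(-2) + (-2)(-1) + (-2)(1) = 4
A²[1,2] = (-2)(-2) + (-2)(-1) + (-2)(2) = 2
A²[1,3] = (-2)(-2) + (-2)(1) + (-2)(-2) = 6
A²[2,1] = (-1)(-2) + (-1)(-1) + (1)(1) = 4
A²[2,2] = (-1)(-2) + (-1)(-1) + (1)(2) = 5
A²[2,3] = (-1)(-2) + (-1)(1) + (1)(-2) = -1
A²[3,1] = (1)(-2) + (2)(-1) + (-2)(1) = -6
A²[3,2] = (1)(-2) + (2)(-1) + (-2)(2) = -8
A²[3,3] = (1)(-2) + (2)(1) + (-2)(-2) = 4
A² = 
  [  4,   2,   6]
  [  4,   5,  -1]
  [ -6,  -8,   4]

A^3 = A^2·A:
A^3[1,1] = (4)(-2) + (2)(-1) + (6)(1) = -4
A^3[1,2] = (4)(-2) + (2)(-1) + (6)(2) = 2
A^3[1,3] = (4)(-2) + (2)(1) + (6)(-2) = -18
A^3[2,1] = (4)(-2) + (5)(-1) + (-1)(1) = -14
A^3[2,2] = (4)(-2) + (5)(-1) + (-1)(2) = -15
A^3[2,3] = (4)(-2) + (5)(1) + (-1)(-2) = -1
A^3[3,1] = (-6)(-2) + (-8)(-1) + (4)(1) = 24
A^3[3,2] = (-6)(-2) + (-8)(-1) + (4)(2) = 28
A^3[3,3] = (-6)(-2) + (-8)(1) + (4)(-2) = -4
A^3 = 
  [ -4,   2, -18]
  [-14, -15,  -1]
  [ 24,  28,  -4]

A^4 = A^3·A:
A^4[1,1] = (-4)(-2) + (2)(-1) + (-18)(1) = -12
A^4[1,2] = (-4)(-2) + (2)(-1) + (-18)(2) = -30
A^4[1,3] = (-4)(-2) + (2)(1) + (-18)(-2) = 46
A^4[2,1] = (-14)(-2) + (-15)(-1) + (-1)(1) = 42
A^4[2,2] = (-14)(-2) + (-15)(-1) + (-1)(2) = 41
A^4[2,3] = (-14)(-2) + (-15)(1) + (-1)(-2) = 15
A^4[3,1] = (24)(-2) + (28)(-1) + (-4)(1) = -80
A^4[3,2] = (24)(-2) + (28)(-1) + (-4)(2) = -84
A^4[3,3] = (24)(-2) + (28)(1) + (-4)(-2) = -12
A^4 = 
  [-12, -30,  46]
  [ 42,  41,  15]
  [-80, -84, -12]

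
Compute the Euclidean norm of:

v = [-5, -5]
7.071

||v||₂ = √((-5)² + (-5)²) = √50 = 7.071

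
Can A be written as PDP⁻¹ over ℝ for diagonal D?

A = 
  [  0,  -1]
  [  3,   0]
No

tr(A) = 0, det(A) = 3
Characteristic polynomial: λ² - tr(A)λ + det(A) = λ² + 3
λ² + 3 = 0  ⇒  λ = (0 ± √((0)² - 4·(3)))/2 = (0 ± √(-12))/2
  = i√3,  -i√3
Eigenvalues: i√3, -i√3  (≈ 0 + 1.732i, 0 - 1.732i)
Has complex eigenvalues (not diagonalizable over ℝ).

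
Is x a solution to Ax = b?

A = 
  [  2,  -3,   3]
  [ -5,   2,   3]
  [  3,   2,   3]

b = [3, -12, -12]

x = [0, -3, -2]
Yes

Ax = [3, -12, -12] = b ✓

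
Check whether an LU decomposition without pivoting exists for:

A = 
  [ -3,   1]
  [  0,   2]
Yes.
A[1,1] = -3 ≠ 0, so Gaussian elimination proceeds without a row swap: multiplier ℓ₂₁ = (0)/(-3) = 0, and U[2,2] = 2 - (0)(1) = 2.
L = 
  [  1,   0]
  [  0,   1]
U = 
  [ -3,   1]
  [  0,   2]
Check row 2 of LU: [(0)(-3), (0)(1) + 2] = [0, 2] = row 2 of A ✓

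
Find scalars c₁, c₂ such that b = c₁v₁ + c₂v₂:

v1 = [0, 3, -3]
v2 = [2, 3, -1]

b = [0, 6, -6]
c1 = 2, c2 = 0

b = 2·v1 + 0·v2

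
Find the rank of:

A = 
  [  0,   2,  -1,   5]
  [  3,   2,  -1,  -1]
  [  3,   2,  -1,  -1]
Row reduce:
Swap R1 ↔ R2
R3 → R3 - (1)·R1
REF = 
  [  3,   2,  -1,  -1]
  [  0,   2,  -1,   5]
  [  0,   0,   0,   0]
Pivot columns: 1, 2 → 2 pivots.

rank(A) = 2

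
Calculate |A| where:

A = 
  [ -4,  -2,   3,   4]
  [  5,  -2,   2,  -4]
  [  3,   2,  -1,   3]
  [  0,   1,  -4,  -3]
205

Cofactor expansion along row 1: det(A) = a₁₁M₁₁ - a₁₂M₁₂ + a₁₃M₁₃ - a₁₄M₁₄

M₁₁ = det[[-2, 2, -4]; [2, -1, 3]; [1, -4, -3]]
  = (-2)·((-1)(-3) - (3)(-4)) - (2)·((2)(-3) - (3)(1)) + (-4)·((2)(-4) - (-1)(1))
  = (-2)(15) - (2)(-9) + (-4)(-7)
  = 16
M₁₂ = det[[5, 2, -4]; [3, -1, 3]; [0, -4, -3]]
  = (5)·((-1)(-3) - (3)(-4)) - (2)·((3)(-3) - (3)(0)) + (-4)·((3)(-4) - (-1)(0))
  = (5)(15) - (2)(-9) + (-4)(-12)
  = 141
M₁₃ = det[[5, -2, -4]; [3, 2, 3]; [0, 1, -3]]
  = (5)·((2)(-3) - (3)(1)) - (-2)·((3)(-3) - (3)(0)) + (-4)·((3)(1) - (2)(0))
  = (5)(-9) - (-2)(-9) + (-4)(3)
  = -75
M₁₄ = det[[5, -2, 2]; [3, 2, -1]; [0, 1, -4]]
  = (5)·((2)(-4) - (-1)(1)) - (-2)·((3)(-4) - (-1)(0)) + (2)·((3)(1) - (2)(0))
  = (5)(-7) - (-2)(-12) + (2)(3)
  = -53

det(A) = (-4)(16) - (-2)(141) + (3)(-75) - (4)(-53) = 205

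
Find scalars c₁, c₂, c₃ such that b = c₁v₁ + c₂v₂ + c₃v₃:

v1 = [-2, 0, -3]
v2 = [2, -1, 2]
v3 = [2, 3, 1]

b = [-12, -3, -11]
c1 = 1, c2 = -3, c3 = -2

b = 1·v1 + -3·v2 + -2·v3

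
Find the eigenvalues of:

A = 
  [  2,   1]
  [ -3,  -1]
tr(A) = 1, det(A) = 1
Characteristic polynomial: λ² - tr(A)λ + det(A) = λ² - λ + 1
λ² - λ + 1 = 0  ⇒  λ = (1 ± √((-1)² - 4·(1)))/2 = (1 ± √(-3))/2
  = (1 + i√3)/2,  (1 - i√3)/2

λ = (1 + i√3)/2, (1 - i√3)/2  (≈ 0.5 + 0.866i, 0.5 - 0.866i)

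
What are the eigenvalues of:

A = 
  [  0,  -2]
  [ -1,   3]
λ = (3 + √17)/2, (3 - √17)/2  (≈ 3.562, -0.5616)

tr(A) = 3, det(A) = -2
Characteristic polynomial: λ² - tr(A)λ + det(A) = λ² - 3λ - 2
λ² - 3λ - 2 = 0  ⇒  λ = (3 ± √((-3)² - 4·(-2)))/2 = (3 ± √(17))/2
  = (3 + √17)/2,  (3 - √17)/2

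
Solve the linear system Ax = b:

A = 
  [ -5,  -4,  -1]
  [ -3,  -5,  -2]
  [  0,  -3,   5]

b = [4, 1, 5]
x = [-1, 0, 1]

Row reduce the augmented matrix [A|b]:
R2 → R2 - (3/5)·R1
R3 → R3 - (15/13)·R2
REF = 
  [   -5,    -4,    -1,     4]
  [    0, -13/5,  -7/5,  -7/5]
  [    0,     0, 86/13, 86/13]

Back-substitution:
x₃ = (86/13) / (86/13) = 1
x₂ = (-7/5 - (-7/5)(1)) / (-13/5) = 0
x₁ = (4 - (-4)(0) - (-1)(1)) / (-5) = -1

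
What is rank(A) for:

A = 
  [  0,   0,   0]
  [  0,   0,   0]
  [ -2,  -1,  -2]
rank(A) = 1

Row reduce:
Swap R1 ↔ R3
REF = 
  [ -2,  -1,  -2]
  [  0,   0,   0]
  [  0,   0,   0]
Pivot columns: 1 → 1 pivot.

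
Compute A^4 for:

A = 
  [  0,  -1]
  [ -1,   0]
A² = A·A:
A²[1,1] = (0)(0) + (-1)(-1) = 1
A²[1,2] = (0)(-1) + (-1)(0) = 0
A²[2,1] = (-1)(0) + (0)(-1) = 0
A²[2,2] = (-1)(-1) + (0)(0) = 1
A² = 
  [  1,   0]
  [  0,   1]

A^3 = A^2·A:
A^3[1,1] = (1)(0) + (0)(-1) = 0
A^3[1,2] = (1)(-1) + (0)(0) = -1
A^3[2,1] = (0)(0) + (1)(-1) = -1
A^3[2,2] = (0)(-1) + (1)(0) = 0
A^3 = 
  [  0,  -1]
  [ -1,   0]

A^4 = A^3·A:
A^4[1,1] = (0)(0) + (-1)(-1) = 1
A^4[1,2] = (0)(-1) + (-1)(0) = 0
A^4[2,1] = (-1)(0) + (0)(-1) = 0
A^4[2,2] = (-1)(-1) + (0)(0) = 1
A^4 = 
  [  1,   0]
  [  0,   1]

Therefore
A^4 = 
  [  1,   0]
  [  0,   1]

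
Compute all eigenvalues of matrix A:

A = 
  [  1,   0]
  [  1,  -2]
λ = 1, -2

tr(A) = -1, det(A) = -2
Characteristic polynomial: λ² - tr(A)λ + det(A) = λ² + λ - 2
λ² + λ - 2 = (λ + 2)(λ - 1)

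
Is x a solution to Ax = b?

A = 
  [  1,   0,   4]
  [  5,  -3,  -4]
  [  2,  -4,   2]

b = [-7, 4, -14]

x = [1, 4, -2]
No

Ax = [-7, 1, -18] ≠ b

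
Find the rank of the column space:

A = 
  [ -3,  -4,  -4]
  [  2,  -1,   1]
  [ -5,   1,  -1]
dim(Col(A)) = 3

Row reduce:
R2 → R2 + (2/3)·R1
R3 → R3 - (5/3)·R1
R3 → R3 + (23/11)·R2
REF = 
  [   -3,    -4,    -4]
  [    0, -11/3,  -5/3]
  [    0,     0, 24/11]
Pivot columns: 1, 2, 3 → 3 pivots.
dim(Col(A)) = number of pivot columns = 3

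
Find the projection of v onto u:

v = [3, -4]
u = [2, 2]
proj_u(v) = [-1/2, -1/2]

v·u = (3)(2) + (-4)(2) = -2
u·u = (2)² + (2)² = 8
proj_u(v) = (v·u / u·u) × u = (-2/8) × u = (-1/4) × u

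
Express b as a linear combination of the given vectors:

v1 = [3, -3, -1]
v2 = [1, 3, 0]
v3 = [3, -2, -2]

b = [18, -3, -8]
c1 = 2, c2 = 3, c3 = 3

b = 2·v1 + 3·v2 + 3·v3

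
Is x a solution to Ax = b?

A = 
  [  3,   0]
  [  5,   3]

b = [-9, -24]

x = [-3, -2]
No

Ax = [-9, -21] ≠ b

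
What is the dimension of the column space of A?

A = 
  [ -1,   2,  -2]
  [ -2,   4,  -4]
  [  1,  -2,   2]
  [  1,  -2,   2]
Row reduce:
R2 → R2 - (2)·R1
R3 → R3 + (1)·R1
R4 → R4 + (1)·R1
REF = 
  [ -1,   2,  -2]
  [  0,   0,   0]
  [  0,   0,   0]
  [  0,   0,   0]
Pivot columns: 1 → 1 pivot.
dim(Col(A)) = number of pivot columns = 1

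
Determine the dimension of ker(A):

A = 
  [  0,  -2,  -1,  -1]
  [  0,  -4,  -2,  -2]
nullity(A) = 3

Row reduce:
R2 → R2 - (2)·R1
REF = 
  [  0,  -2,  -1,  -1]
  [  0,   0,   0,   0]
Pivot columns: 2 → 1 pivot.
rank(A) = 1, so nullity(A) = 4 - 1 = 3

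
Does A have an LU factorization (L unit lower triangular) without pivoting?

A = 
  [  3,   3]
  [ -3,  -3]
Yes.
A[1,1] = 3 ≠ 0, so Gaussian elimination proceeds without a row swap: multiplier ℓ₂₁ = (-3)/(3) = -1, and U[2,2] = -3 - (-1)(3) = 0.
L = 
  [  1,   0]
  [ -1,   1]
U = 
  [  3,   3]
  [  0,   0]
Check row 2 of LU: [(-1)(3), (-1)(3) + 0] = [-3, -3] = row 2 of A ✓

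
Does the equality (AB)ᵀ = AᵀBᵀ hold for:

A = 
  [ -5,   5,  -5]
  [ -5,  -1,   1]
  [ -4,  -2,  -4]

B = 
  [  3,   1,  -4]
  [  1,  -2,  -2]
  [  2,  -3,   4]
No

(AB)ᵀ = 
  [-20, -14, -22]
  [  0,  -6,  12]
  [-10,  26,   4]

AᵀBᵀ = 
  [ -4,  13, -11]
  [ 22,  11,   5]
  [  2,   1, -29]

The two matrices differ, so (AB)ᵀ ≠ AᵀBᵀ in general. The correct identity is (AB)ᵀ = BᵀAᵀ.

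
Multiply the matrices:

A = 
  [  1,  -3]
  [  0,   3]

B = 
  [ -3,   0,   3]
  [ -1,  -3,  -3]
A is 2×2 and B is 2×3, so AB is 2×3. Each entry is (row of A)·(column of B):
AB[1,1] = (1)(-3) + (-3)(-1) = 0
AB[1,2] = (1)(0) + (-3)(-3) = 9
AB[1,3] = (1)(3) + (-3)(-3) = 12
AB[2,1] = (0)(-3) + (3)(-1) = -3
AB[2,2] = (0)(0) + (3)(-3) = -9
AB[2,3] = (0)(3) + (3)(-3) = -9

AB = 
  [  0,   9,  12]
  [ -3,  -9,  -9]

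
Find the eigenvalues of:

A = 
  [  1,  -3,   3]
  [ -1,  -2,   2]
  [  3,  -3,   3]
λ = 0, 1 + 2√3, 1 - 2√3  (≈ 0, 4.464, -2.464)

Characteristic polynomial: det(λI - A) = λ³ - 2λ² - 11λ
The constant term is 0, so λ = 0 is a root: p(λ) = λ(λ² - 2λ - 11)
λ² - 2λ - 11 = 0  ⇒  λ = (2 ± √((-2)² - 4·(-11)))/2 = (2 ± √(48))/2
  = 1 + 2√3,  1 - 2√3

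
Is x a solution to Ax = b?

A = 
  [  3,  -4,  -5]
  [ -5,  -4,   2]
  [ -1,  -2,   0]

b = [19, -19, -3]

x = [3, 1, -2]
No

Ax = [15, -23, -5] ≠ b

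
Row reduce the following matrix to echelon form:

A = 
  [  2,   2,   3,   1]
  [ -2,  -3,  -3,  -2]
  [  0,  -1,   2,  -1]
Row operations:
R2 → R2 + (1)·R1
R3 → R3 - (1)·R2

Resulting echelon form:
REF = 
  [  2,   2,   3,   1]
  [  0,  -1,   0,  -1]
  [  0,   0,   2,   0]

Rank = 3 (number of non-zero pivot rows).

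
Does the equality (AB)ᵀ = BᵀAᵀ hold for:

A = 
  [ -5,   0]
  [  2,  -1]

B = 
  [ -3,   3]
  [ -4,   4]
Yes

(AB)ᵀ = 
  [ 15,  -2]
  [-15,   2]

BᵀAᵀ = 
  [ 15,  -2]
  [-15,   2]

Both sides are equal — this is the standard identity (AB)ᵀ = BᵀAᵀ, which holds for all A, B.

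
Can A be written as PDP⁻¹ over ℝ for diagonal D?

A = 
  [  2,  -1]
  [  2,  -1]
Yes

tr(A) = 1, det(A) = 0
Characteristic polynomial: λ² - tr(A)λ + det(A) = λ² - λ
λ² - λ = λ(λ - 1)
Eigenvalues: 1, 0
λ=0: alg. mult. = 1, geom. mult. = 2 - rank(A - (0)I) = 2 - 1 = 1
λ=1: alg. mult. = 1, geom. mult. = 2 - rank(A - (1)I) = 2 - 1 = 1
Sum of geometric multiplicities equals n, so A has n independent eigenvectors.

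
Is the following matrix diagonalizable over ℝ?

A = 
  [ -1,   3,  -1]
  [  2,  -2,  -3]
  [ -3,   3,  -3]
No

Characteristic polynomial: det(λI - A) = λ³ + 6λ² + 11λ - 30
By the rational root theorem any rational root is an integer dividing 30; none of those is a root, so p(λ) has no rational roots and hence (being an irreducible cubic) no repeated roots.
Discriminant of the cubic: Δ = -34988
Δ < 0 ⇒ one real eigenvalue and a complex-conjugate pair: λ ≈ -3.701 + 2.772i, -3.701 - 2.772i, 1.403
Has complex eigenvalues (not diagonalizable over ℝ).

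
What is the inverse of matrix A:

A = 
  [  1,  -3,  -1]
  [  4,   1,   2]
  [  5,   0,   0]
det(A) = (1)·((1)(0) - (2)(0)) - (-3)·((4)(0) - (2)(5)) + (-1)·((4)(0) - (1)(5))
  = (1)(0) - (-3)(-10) + (-1)(-5)
  = -25
det(A) = -25 ≠ 0, so A is invertible.

Cofactors Cᵢⱼ = (-1)ⁱ⁺ʲ·Mᵢⱼ:
C = 
  [  0,  10,  -5]
  [  0,   5, -15]
  [ -5,  -6,  13]

adj(A) = Cᵀ:
adj(A) = 
  [  0,   0,  -5]
  [ 10,   5,  -6]
  [ -5, -15,  13]

A⁻¹ = (-1/25) · adj(A):
A⁻¹ = 
  [     0,      0,    1/5]
  [  -2/5,   -1/5,   6/25]
  [   1/5,    3/5, -13/25]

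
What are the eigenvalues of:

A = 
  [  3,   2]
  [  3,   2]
λ = 5, 0

tr(A) = 5, det(A) = 0
Characteristic polynomial: λ² - tr(A)λ + det(A) = λ² - 5λ
λ² - 5λ = λ(λ - 5)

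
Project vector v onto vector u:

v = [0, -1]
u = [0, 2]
proj_u(v) = [0, -1]

v·u = (0)(0) + (-1)(2) = -2
u·u = (0)² + (2)² = 4
proj_u(v) = (v·u / u·u) × u = (-2/4) × u = (-1/2) × u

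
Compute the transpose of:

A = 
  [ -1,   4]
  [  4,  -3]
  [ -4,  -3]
Aᵀ = 
  [ -1,   4,  -4]
  [  4,  -3,  -3]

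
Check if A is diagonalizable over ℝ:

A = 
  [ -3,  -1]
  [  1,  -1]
No

tr(A) = -4, det(A) = 4
Characteristic polynomial: λ² - tr(A)λ + det(A) = λ² + 4λ + 4
λ² + 4λ + 4 = (λ + 2)²
Eigenvalues: -2, -2
λ=-2: alg. mult. = 2, geom. mult. = 2 - rank(A - (-2)I) = 2 - 1 = 1
Sum of geometric multiplicities = 1 < n = 2, so there aren't enough independent eigenvectors.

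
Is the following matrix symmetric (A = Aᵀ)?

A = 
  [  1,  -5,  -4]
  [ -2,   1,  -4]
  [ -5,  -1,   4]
No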